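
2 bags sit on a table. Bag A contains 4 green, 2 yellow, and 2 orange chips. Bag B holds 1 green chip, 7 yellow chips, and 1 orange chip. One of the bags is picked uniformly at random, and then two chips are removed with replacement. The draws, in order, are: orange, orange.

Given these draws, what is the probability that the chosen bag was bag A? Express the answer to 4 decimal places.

Compute the likelihood of the observed sequence for each case: P(data | bag A) = (2/8)(2/8) = 0.0625; P(data | bag B) = (1/9)(1/9) = 0.012346.
The prior-weighted likelihoods are 1/2 · 0.0625 = 0.03125, 1/2 · 0.012346 = 0.0061728; these sum to 0.037423.
Hence P(bag A | data) = (0.03125) / (0.037423) = 0.83505.

0.8351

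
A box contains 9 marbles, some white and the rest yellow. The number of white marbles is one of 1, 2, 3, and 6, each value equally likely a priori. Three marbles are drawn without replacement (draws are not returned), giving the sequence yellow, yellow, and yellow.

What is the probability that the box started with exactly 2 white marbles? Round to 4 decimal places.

0.3125

The likelihood of the observed sequence under each hypothesis: P(data | r = 1) = (8/9)(7/8)(6/7) = 2/3; P(data | r = 2) = (7/9)(6/8)(5/7) = 5/12; P(data | r = 3) = (6/9)(5/8)(4/7) = 5/21; P(data | r = 6) = (3/9)(2/8)(1/7) = 1/84.
Weighting by the prior gives 1/4 · 2/3 = 1/6, 1/4 · 5/12 = 5/48, 1/4 · 5/21 = 5/84, 1/4 · 1/84 = 1/336; summing to 1/3.
By Bayes' rule, P(r = 2 | data) = (5/48) / (1/3) = 5/16.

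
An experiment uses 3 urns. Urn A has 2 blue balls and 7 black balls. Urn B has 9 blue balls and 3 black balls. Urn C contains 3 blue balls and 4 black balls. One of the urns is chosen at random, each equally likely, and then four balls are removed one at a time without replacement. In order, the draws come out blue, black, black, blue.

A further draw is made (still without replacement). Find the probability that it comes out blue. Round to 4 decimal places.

0.4030

Under each hypothesis, the probability of the observed sequence is: P(data | urn A) = (2/9)(7/8)(6/7)(1/6) = 0.027778; P(data | urn B) = (9/12)(3/11)(2/10)(8/9) = 0.036364; P(data | urn C) = (3/7)(4/6)(3/5)(2/4) = 0.085714.
The prior-weighted likelihoods are 1/3 · 0.027778 = 0.0092593, 1/3 · 0.036364 = 0.012121, 1/3 · 0.085714 = 0.028571; these sum to 0.049952.
The posterior is then P(urn A | data) = 0.18536, P(urn B | data) = 0.24266, P(urn C | data) = 0.57198.
Averaging over the posterior, P(blue next | data) = (0)(0.18536) + (7/8)(0.24266) + (1/3)(0.57198) = 0.40299.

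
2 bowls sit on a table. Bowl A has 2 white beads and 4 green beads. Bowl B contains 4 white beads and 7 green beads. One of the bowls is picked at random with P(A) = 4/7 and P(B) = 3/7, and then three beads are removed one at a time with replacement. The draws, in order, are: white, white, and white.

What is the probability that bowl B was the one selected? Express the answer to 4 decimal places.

For each hypothesis, P(data | H) works out to: P(data | bowl A) = (2/6)(2/6)(2/6) = 0.037037; P(data | bowl B) = (4/11)(4/11)(4/11) = 0.048084.
The prior-weighted likelihoods are 4/7 · 0.037037 = 0.021164, 3/7 · 0.048084 = 0.020607; with total 0.041772.
Therefore the posterior P(bowl B | data) = (0.020607) / (0.041772) = 0.49334.

0.4933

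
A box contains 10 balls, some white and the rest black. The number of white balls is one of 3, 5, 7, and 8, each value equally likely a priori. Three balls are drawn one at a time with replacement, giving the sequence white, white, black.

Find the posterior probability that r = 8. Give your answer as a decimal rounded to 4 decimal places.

0.2765

The likelihood of the observed sequence under each hypothesis: P(data | r = 3) = (3/10)(3/10)(7/10) = 0.063; P(data | r = 5) = (5/10)(5/10)(5/10) = 0.125; P(data | r = 7) = (7/10)(7/10)(3/10) = 0.147; P(data | r = 8) = (8/10)(8/10)(2/10) = 0.128.
Weighting by the prior gives 1/4 · 0.063 = 0.01575, 1/4 · 0.125 = 0.03125, 1/4 · 0.147 = 0.03675, 1/4 · 0.128 = 0.032; these sum to 0.11575.
So P(r = 8 | data) = (0.032) / (0.11575) = 0.27646.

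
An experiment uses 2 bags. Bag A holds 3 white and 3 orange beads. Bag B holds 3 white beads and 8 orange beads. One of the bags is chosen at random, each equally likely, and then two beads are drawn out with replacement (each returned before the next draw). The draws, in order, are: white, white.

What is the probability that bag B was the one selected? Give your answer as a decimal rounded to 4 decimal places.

0.2293

The likelihood of the observed sequence under each hypothesis: P(data | bag A) = (3/6)(3/6) = 1/4; P(data | bag B) = (3/11)(3/11) = 9/121.
The prior-weighted likelihoods are 1/2 · 1/4 = 1/8, 1/2 · 9/121 = 9/242; these sum to 157/968.
Therefore the posterior P(bag B | data) = (9/242) / (157/968) = 36/157.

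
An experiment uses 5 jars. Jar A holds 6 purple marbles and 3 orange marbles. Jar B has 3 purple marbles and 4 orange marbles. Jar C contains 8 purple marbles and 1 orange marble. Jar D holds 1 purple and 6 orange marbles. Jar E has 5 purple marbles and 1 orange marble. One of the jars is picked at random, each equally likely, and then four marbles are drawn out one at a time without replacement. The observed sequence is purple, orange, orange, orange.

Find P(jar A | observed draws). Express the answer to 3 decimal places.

Compute the likelihood of the observed sequence for each case: P(data | jar A) = (6/9)(3/8)(2/7)(1/6) = 0.011905; P(data | jar B) = (3/7)(4/6)(3/5)(2/4) = 0.085714; P(data | jar C) = (8/9)(1/8)(0/7) = 0; P(data | jar D) = (1/7)(6/6)(5/5)(4/4) = 0.14286; P(data | jar E) = (5/6)(1/5)(0/4) = 0.
Weighting by the prior gives 1/5 · 0.011905 = 0.002381, 1/5 · 0.085714 = 0.017143, 1/5 · 0 = 0, 1/5 · 0.14286 = 0.028571, 1/5 · 0 = 0; these sum to 0.048095.
Therefore the posterior P(jar A | data) = (0.002381) / (0.048095) = 0.049505.

0.050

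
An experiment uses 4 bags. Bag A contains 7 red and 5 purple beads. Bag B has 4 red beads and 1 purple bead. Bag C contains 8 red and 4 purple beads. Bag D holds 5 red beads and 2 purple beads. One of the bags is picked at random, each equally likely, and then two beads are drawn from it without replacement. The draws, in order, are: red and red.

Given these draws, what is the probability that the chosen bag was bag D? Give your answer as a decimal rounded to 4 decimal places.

0.2618

Compute the likelihood of the observed sequence for each case: P(data | bag A) = (7/12)(6/11) = 0.31818; P(data | bag B) = (4/5)(3/4) = 0.6; P(data | bag C) = (8/12)(7/11) = 0.42424; P(data | bag D) = (5/7)(4/6) = 0.47619.
The prior-weighted likelihoods are 1/4 · 0.31818 = 0.079545, 1/4 · 0.6 = 0.15, 1/4 · 0.42424 = 0.10606, 1/4 · 0.47619 = 0.11905; summing to 0.45465.
Hence P(bag D | data) = (0.11905) / (0.45465) = 0.26184.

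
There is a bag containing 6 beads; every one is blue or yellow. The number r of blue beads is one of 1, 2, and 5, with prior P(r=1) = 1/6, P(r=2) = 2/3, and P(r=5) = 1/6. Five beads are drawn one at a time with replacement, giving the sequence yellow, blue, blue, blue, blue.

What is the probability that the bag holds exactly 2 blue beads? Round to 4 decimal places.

0.2889

Under each hypothesis, the probability of the observed sequence is: P(data | r = 1) = (5/6)(1/6)(1/6)(1/6)(1/6) = 0.000643; P(data | r = 2) = (4/6)(2/6)(2/6)(2/6)(2/6) = 0.0082305; P(data | r = 5) = (1/6)(5/6)(5/6)(5/6)(5/6) = 0.080376.
The prior-weighted likelihoods are 1/6 · 0.000643 = 0.00010717, 2/3 · 0.0082305 = 0.005487, 1/6 · 0.080376 = 0.013396; these sum to 0.01899.
Hence P(r = 2 | data) = (0.005487) / (0.01899) = 0.28894.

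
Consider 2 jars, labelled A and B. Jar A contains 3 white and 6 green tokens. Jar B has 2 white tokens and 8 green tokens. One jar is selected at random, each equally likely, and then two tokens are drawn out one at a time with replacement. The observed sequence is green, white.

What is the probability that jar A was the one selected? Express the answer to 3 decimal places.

Compute the likelihood of the observed sequence for each case: P(data | jar A) = (6/9)(3/9) = 2/9; P(data | jar B) = (8/10)(2/10) = 4/25.
Weighting by the prior gives 1/2 · 2/9 = 1/9, 1/2 · 4/25 = 2/25; summing to 43/225.
By Bayes' rule, P(jar A | data) = (1/9) / (43/225) = 25/43.

0.581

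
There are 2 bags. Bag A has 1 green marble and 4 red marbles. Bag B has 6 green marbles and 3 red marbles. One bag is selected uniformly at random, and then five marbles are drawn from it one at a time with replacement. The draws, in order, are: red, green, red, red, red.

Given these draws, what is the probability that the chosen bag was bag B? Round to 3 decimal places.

Under each hypothesis, the probability of the observed sequence is: P(data | bag A) = (4/5)(1/5)(4/5)(4/5)(4/5) = 0.08192; P(data | bag B) = (3/9)(6/9)(3/9)(3/9)(3/9) = 0.0082305.
The prior-weighted likelihoods are 1/2 · 0.08192 = 0.04096, 1/2 · 0.0082305 = 0.0041152; with total 0.045075.
Hence P(bag B | data) = (0.0041152) / (0.045075) = 0.091297.

0.091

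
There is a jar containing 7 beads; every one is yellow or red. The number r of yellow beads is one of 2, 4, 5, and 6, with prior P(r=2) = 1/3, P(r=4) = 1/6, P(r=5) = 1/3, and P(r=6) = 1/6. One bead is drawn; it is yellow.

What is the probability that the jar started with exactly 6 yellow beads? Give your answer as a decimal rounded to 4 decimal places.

The likelihood of this draw under each hypothesis: P(data | r = 2) = (2/7) = 2/7; P(data | r = 4) = (4/7) = 4/7; P(data | r = 5) = (5/7) = 5/7; P(data | r = 6) = (6/7) = 6/7.
Weighting by the prior gives 1/3 · 2/7 = 2/21, 1/6 · 4/7 = 2/21, 1/3 · 5/7 = 5/21, 1/6 · 6/7 = 1/7; these sum to 4/7.
Therefore the posterior P(r = 6 | data) = (1/7) / (4/7) = 1/4.

0.2500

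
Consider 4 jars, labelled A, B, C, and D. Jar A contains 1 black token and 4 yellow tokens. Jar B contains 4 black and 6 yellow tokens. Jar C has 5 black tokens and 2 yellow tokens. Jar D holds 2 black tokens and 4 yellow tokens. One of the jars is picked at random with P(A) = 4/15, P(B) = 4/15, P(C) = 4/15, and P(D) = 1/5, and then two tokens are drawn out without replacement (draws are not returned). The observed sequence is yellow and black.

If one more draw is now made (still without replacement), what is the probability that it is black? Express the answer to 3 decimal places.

Compute the likelihood of the observed sequence for each case: P(data | jar A) = (4/5)(1/4) = 1/5; P(data | jar B) = (6/10)(4/9) = 4/15; P(data | jar C) = (2/7)(5/6) = 5/21; P(data | jar D) = (4/6)(2/5) = 4/15.
Multiplying each by its prior: 4/15 · 1/5 = 4/75, 4/15 · 4/15 = 16/225, 4/15 · 5/21 = 4/63, 1/5 · 4/15 = 4/75; with total 76/315.
Dividing through by the total gives posterior P(jar A | data) = 21/95, P(jar B | data) = 28/95, P(jar C | data) = 5/19, P(jar D | data) = 21/95.
So P(black next | data) = Σ P(black next | H) P(H | data) = (0)(21/95) + (3/8)(28/95) + (4/5)(5/19) + (1/4)(21/95) = 143/380.

0.376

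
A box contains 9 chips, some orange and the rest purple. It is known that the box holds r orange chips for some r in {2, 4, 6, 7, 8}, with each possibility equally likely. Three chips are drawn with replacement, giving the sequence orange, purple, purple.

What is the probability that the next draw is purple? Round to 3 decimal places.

0.545

Under each hypothesis, the probability of the observed sequence is: P(data | r = 2) = (2/9)(7/9)(7/9) = 0.13443; P(data | r = 4) = (4/9)(5/9)(5/9) = 0.13717; P(data | r = 6) = (6/9)(3/9)(3/9) = 0.074074; P(data | r = 7) = (7/9)(2/9)(2/9) = 0.038409; P(data | r = 8) = (8/9)(1/9)(1/9) = 0.010974.
The prior-weighted likelihoods are 1/5 · 0.13443 = 0.026886, 1/5 · 0.13717 = 0.027435, 1/5 · 0.074074 = 0.014815, 1/5 · 0.038409 = 0.0076818, 1/5 · 0.010974 = 0.0021948; with total 0.079012.
Dividing through by the total gives posterior P(r = 2 | data) = 0.34028, P(r = 4 | data) = 0.34722, P(r = 6 | data) = 0.1875, P(r = 7 | data) = 0.097222, P(r = 8 | data) = 0.027778.
So P(purple next | data) = Σ P(purple next | H) P(H | data) = (7/9)(0.34028) + (5/9)(0.34722) + (1/3)(0.1875) + (2/9)(0.097222) + (1/9)(0.027778) = 0.54475.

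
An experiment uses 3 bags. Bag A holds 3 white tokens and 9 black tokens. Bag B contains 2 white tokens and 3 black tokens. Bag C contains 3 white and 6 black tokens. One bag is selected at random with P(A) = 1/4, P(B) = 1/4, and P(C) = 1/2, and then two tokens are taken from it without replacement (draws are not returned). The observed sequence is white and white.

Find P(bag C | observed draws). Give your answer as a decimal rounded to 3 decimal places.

0.534

Compute the likelihood of the observed sequence for each case: P(data | bag A) = (3/12)(2/11) = 0.045455; P(data | bag B) = (2/5)(1/4) = 0.1; P(data | bag C) = (3/9)(2/8) = 0.083333.
Multiplying each by its prior: 1/4 · 0.045455 = 0.011364, 1/4 · 0.1 = 0.025, 1/2 · 0.083333 = 0.041667; with total 0.07803.
Hence P(bag C | data) = (0.041667) / (0.07803) = 0.53398.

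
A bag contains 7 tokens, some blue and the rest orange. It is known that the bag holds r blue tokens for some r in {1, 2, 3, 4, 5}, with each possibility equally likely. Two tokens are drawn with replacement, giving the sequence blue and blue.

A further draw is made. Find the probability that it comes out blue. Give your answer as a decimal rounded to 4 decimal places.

Compute the likelihood of the observed sequence for each case: P(data | r = 1) = (1/7)(1/7) = 1/49; P(data | r = 2) = (2/7)(2/7) = 4/49; P(data | r = 3) = (3/7)(3/7) = 9/49; P(data | r = 4) = (4/7)(4/7) = 16/49; P(data | r = 5) = (5/7)(5/7) = 25/49.
The prior-weighted likelihoods are 1/5 · 1/49 = 1/245, 1/5 · 4/49 = 4/245, 1/5 · 9/49 = 9/245, 1/5 · 16/49 = 16/245, 1/5 · 25/49 = 5/49; these sum to 11/49.
Dividing through by the total gives posterior P(r = 1 | data) = 1/55, P(r = 2 | data) = 4/55, P(r = 3 | data) = 9/55, P(r = 4 | data) = 16/55, P(r = 5 | data) = 5/11.
So P(blue next | data) = Σ P(blue next | H) P(H | data) = (1/7)(1/55) + (2/7)(4/55) + (3/7)(9/55) + (4/7)(16/55) + (5/7)(5/11) = 45/77.

0.5844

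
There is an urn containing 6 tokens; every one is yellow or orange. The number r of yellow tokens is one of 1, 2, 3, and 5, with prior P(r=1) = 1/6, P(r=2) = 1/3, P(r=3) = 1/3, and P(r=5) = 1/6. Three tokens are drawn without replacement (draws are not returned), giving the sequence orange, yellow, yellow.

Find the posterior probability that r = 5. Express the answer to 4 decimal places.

The likelihood of the observed sequence under each hypothesis: P(data | r = 1) = (5/6)(1/5)(0/4) = 0; P(data | r = 2) = (4/6)(2/5)(1/4) = 1/15; P(data | r = 3) = (3/6)(3/5)(2/4) = 3/20; P(data | r = 5) = (1/6)(5/5)(4/4) = 1/6.
The prior-weighted likelihoods are 1/6 · 0 = 0, 1/3 · 1/15 = 1/45, 1/3 · 3/20 = 1/20, 1/6 · 1/6 = 1/36; with total 1/10.
So P(r = 5 | data) = (1/36) / (1/10) = 5/18.

0.2778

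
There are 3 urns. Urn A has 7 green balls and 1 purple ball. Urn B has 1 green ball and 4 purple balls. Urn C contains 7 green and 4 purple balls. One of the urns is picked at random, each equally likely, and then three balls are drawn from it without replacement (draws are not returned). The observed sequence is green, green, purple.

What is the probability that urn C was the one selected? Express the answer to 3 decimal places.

Under each hypothesis, the probability of the observed sequence is: P(data | urn A) = (7/8)(6/7)(1/6) = 0.125; P(data | urn B) = (1/5)(0/4) = 0; P(data | urn C) = (7/11)(6/10)(4/9) = 0.1697.
Multiplying each by its prior: 1/3 · 0.125 = 0.041667, 1/3 · 0 = 0, 1/3 · 0.1697 = 0.056566; summing to 0.098232.
Therefore the posterior P(urn C | data) = (0.056566) / (0.098232) = 0.57584.

0.576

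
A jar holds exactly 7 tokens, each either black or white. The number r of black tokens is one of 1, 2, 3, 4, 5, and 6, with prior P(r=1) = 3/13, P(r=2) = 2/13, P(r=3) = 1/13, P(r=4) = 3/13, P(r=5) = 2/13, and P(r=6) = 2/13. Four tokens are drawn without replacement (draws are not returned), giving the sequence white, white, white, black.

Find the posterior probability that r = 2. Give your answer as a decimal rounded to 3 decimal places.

The likelihood of the observed sequence under each hypothesis: P(data | r = 1) = (6/7)(5/6)(4/5)(1/4) = 1/7; P(data | r = 2) = (5/7)(4/6)(3/5)(2/4) = 1/7; P(data | r = 3) = (4/7)(3/6)(2/5)(3/4) = 3/35; P(data | r = 4) = (3/7)(2/6)(1/5)(4/4) = 1/35; P(data | r = 5) = (2/7)(1/6)(0/5) = 0; P(data | r = 6) = (1/7)(0/6) = 0.
The prior-weighted likelihoods are 3/13 · 1/7 = 3/91, 2/13 · 1/7 = 2/91, 1/13 · 3/35 = 3/455, 3/13 · 1/35 = 3/455, 2/13 · 0 = 0, 2/13 · 0 = 0; these sum to 31/455.
So P(r = 2 | data) = (2/91) / (31/455) = 10/31.

0.323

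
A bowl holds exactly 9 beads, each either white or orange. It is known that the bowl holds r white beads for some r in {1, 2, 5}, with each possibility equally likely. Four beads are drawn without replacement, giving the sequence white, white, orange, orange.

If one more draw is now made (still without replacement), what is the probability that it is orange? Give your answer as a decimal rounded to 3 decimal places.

The likelihood of the observed sequence under each hypothesis: P(data | r = 1) = (1/9)(0/8) = 0; P(data | r = 2) = (2/9)(1/8)(7/7)(6/6) = 1/36; P(data | r = 5) = (5/9)(4/8)(4/7)(3/6) = 5/63.
Weighting by the prior gives 1/3 · 0 = 0, 1/3 · 1/36 = 1/108, 1/3 · 5/63 = 5/189; these sum to 1/28.
Dividing through by the total gives posterior P(r = 1 | data) = 0, P(r = 2 | data) = 7/27, P(r = 5 | data) = 20/27.
Averaging over the posterior, P(orange next | data) = (1)(7/27) + (2/5)(20/27) = 5/9.

0.556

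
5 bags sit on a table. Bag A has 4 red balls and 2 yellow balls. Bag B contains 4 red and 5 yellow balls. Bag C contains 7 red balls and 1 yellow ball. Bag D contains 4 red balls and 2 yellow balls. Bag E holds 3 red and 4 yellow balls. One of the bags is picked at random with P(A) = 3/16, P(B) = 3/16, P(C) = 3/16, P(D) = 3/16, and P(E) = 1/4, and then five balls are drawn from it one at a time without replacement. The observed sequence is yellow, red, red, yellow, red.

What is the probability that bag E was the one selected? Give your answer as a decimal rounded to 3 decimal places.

0.188

The likelihood of the observed sequence under each hypothesis: P(data | bag A) = (2/6)(4/5)(3/4)(1/3)(2/2) = 1/15; P(data | bag B) = (5/9)(4/8)(3/7)(4/6)(2/5) = 2/63; P(data | bag C) = (1/8)(7/7)(6/6)(0/5) = 0; P(data | bag D) = (2/6)(4/5)(3/4)(1/3)(2/2) = 1/15; P(data | bag E) = (4/7)(3/6)(2/5)(3/4)(1/3) = 1/35.
Multiplying each by its prior: 3/16 · 1/15 = 1/80, 3/16 · 2/63 = 1/168, 3/16 · 0 = 0, 3/16 · 1/15 = 1/80, 1/4 · 1/35 = 1/140; with total 4/105.
Therefore the posterior P(bag E | data) = (1/140) / (4/105) = 3/16.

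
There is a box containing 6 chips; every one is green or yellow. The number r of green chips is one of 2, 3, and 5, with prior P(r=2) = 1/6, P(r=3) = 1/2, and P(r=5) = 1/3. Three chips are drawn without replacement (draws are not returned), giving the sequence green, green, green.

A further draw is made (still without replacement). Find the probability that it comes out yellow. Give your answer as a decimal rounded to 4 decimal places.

0.4203

Under each hypothesis, the probability of the observed sequence is: P(data | r = 2) = (2/6)(1/5)(0/4) = 0; P(data | r = 3) = (3/6)(2/5)(1/4) = 1/20; P(data | r = 5) = (5/6)(4/5)(3/4) = 1/2.
Weighting by the prior gives 1/6 · 0 = 0, 1/2 · 1/20 = 1/40, 1/3 · 1/2 = 1/6; these sum to 23/120.
The posterior is then P(r = 2 | data) = 0, P(r = 3 | data) = 3/23, P(r = 5 | data) = 20/23.
So P(yellow next | data) = Σ P(yellow next | H) P(H | data) = (1)(3/23) + (1/3)(20/23) = 29/69.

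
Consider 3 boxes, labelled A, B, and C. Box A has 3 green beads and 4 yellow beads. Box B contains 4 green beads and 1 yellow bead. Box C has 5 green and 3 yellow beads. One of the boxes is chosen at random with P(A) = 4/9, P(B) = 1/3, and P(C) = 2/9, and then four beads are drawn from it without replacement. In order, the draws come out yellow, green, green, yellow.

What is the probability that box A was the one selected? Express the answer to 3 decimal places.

0.706

The likelihood of the observed sequence under each hypothesis: P(data | box A) = (4/7)(3/6)(2/5)(3/4) = 3/35; P(data | box B) = (1/5)(4/4)(3/3)(0/2) = 0; P(data | box C) = (3/8)(5/7)(4/6)(2/5) = 1/14.
The prior-weighted likelihoods are 4/9 · 3/35 = 4/105, 1/3 · 0 = 0, 2/9 · 1/14 = 1/63; with total 17/315.
By Bayes' rule, P(box A | data) = (4/105) / (17/315) = 12/17.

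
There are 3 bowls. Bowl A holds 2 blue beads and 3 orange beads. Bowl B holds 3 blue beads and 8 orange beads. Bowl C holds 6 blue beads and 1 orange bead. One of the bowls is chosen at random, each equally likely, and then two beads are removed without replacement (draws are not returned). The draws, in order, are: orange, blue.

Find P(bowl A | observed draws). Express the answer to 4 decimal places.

0.4538

The likelihood of the observed sequence under each hypothesis: P(data | bowl A) = (3/5)(2/4) = 0.3; P(data | bowl B) = (8/11)(3/10) = 0.21818; P(data | bowl C) = (1/7)(6/6) = 0.14286.
The prior-weighted likelihoods are 1/3 · 0.3 = 0.1, 1/3 · 0.21818 = 0.072727, 1/3 · 0.14286 = 0.047619; with total 0.22035.
Therefore the posterior P(bowl A | data) = (0.1) / (0.22035) = 0.45383.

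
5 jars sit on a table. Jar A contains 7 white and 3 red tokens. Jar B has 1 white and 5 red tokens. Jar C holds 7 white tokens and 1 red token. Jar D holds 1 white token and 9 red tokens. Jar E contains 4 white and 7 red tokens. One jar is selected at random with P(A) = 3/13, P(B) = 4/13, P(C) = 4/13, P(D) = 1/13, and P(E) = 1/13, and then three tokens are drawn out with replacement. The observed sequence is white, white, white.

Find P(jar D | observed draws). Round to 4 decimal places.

0.0003

For each hypothesis, P(data | H) works out to: P(data | jar A) = (7/10)(7/10)(7/10) = 0.343; P(data | jar B) = (1/6)(1/6)(1/6) = 0.0046296; P(data | jar C) = (7/8)(7/8)(7/8) = 0.66992; P(data | jar D) = (1/10)(1/10)(1/10) = 0.001; P(data | jar E) = (4/11)(4/11)(4/11) = 0.048084.
Multiplying each by its prior: 3/13 · 0.343 = 0.079154, 4/13 · 0.0046296 = 0.0014245, 4/13 · 0.66992 = 0.20613, 1/13 · 0.001 = 7.6923e-05, 1/13 · 0.048084 = 0.0036988; these sum to 0.29048.
So P(jar D | data) = (7.6923e-05) / (0.29048) = 0.00026481.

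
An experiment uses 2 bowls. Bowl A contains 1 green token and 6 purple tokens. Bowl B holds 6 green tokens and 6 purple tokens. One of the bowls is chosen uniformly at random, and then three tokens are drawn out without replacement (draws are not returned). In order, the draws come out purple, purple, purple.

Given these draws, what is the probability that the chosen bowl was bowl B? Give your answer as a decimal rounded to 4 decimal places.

0.1373

Under each hypothesis, the probability of the observed sequence is: P(data | bowl A) = (6/7)(5/6)(4/5) = 4/7; P(data | bowl B) = (6/12)(5/11)(4/10) = 1/11.
Multiplying each by its prior: 1/2 · 4/7 = 2/7, 1/2 · 1/11 = 1/22; with total 51/154.
So P(bowl B | data) = (1/22) / (51/154) = 7/51.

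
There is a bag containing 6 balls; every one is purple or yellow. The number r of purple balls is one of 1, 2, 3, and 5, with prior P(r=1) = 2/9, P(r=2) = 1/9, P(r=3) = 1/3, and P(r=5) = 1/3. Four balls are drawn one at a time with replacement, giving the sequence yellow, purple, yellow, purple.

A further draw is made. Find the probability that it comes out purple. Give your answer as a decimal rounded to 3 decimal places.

0.495

For each hypothesis, P(data | H) works out to: P(data | r = 1) = (5/6)(1/6)(5/6)(1/6) = 0.01929; P(data | r = 2) = (4/6)(2/6)(4/6)(2/6) = 0.049383; P(data | r = 3) = (3/6)(3/6)(3/6)(3/6) = 0.0625; P(data | r = 5) = (1/6)(5/6)(1/6)(5/6) = 0.01929.
The prior-weighted likelihoods are 2/9 · 0.01929 = 0.0042867, 1/9 · 0.049383 = 0.005487, 1/3 · 0.0625 = 0.020833, 1/3 · 0.01929 = 0.00643; with total 0.037037.
Normalising, the posterior is P(r = 1 | data) = 0.11574, P(r = 2 | data) = 0.14815, P(r = 3 | data) = 0.5625, P(r = 5 | data) = 0.17361.
Averaging over the posterior, P(purple next | data) = (1/6)(0.11574) + (1/3)(0.14815) + (1/2)(0.5625) + (5/6)(0.17361) = 0.4946.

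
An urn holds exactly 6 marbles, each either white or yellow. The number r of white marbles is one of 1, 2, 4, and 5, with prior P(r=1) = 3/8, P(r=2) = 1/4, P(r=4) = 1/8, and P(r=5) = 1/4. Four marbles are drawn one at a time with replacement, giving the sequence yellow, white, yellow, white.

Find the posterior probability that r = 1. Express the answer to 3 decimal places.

0.237

Under each hypothesis, the probability of the observed sequence is: P(data | r = 1) = (5/6)(1/6)(5/6)(1/6) = 0.01929; P(data | r = 2) = (4/6)(2/6)(4/6)(2/6) = 0.049383; P(data | r = 4) = (2/6)(4/6)(2/6)(4/6) = 0.049383; P(data | r = 5) = (1/6)(5/6)(1/6)(5/6) = 0.01929.
The prior-weighted likelihoods are 3/8 · 0.01929 = 0.0072338, 1/4 · 0.049383 = 0.012346, 1/8 · 0.049383 = 0.0061728, 1/4 · 0.01929 = 0.0048225; these sum to 0.030575.
So P(r = 1 | data) = (0.0072338) / (0.030575) = 0.23659.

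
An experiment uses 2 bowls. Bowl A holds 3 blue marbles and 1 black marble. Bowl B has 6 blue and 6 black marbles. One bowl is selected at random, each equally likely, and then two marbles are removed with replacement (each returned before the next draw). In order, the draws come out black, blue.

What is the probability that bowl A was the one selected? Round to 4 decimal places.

0.4286

Compute the likelihood of the observed sequence for each case: P(data | bowl A) = (1/4)(3/4) = 3/16; P(data | bowl B) = (6/12)(6/12) = 1/4.
The prior-weighted likelihoods are 1/2 · 3/16 = 3/32, 1/2 · 1/4 = 1/8; summing to 7/32.
Hence P(bowl A | data) = (3/32) / (7/32) = 3/7.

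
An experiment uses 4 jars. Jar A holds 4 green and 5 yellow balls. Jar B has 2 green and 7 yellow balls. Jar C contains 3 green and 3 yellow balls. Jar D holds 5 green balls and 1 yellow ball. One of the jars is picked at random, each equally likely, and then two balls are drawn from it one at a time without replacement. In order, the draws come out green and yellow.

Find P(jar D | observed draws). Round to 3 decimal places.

The likelihood of the observed sequence under each hypothesis: P(data | jar A) = (4/9)(5/8) = 5/18; P(data | jar B) = (2/9)(7/8) = 7/36; P(data | jar C) = (3/6)(3/5) = 3/10; P(data | jar D) = (5/6)(1/5) = 1/6.
Weighting by the prior gives 1/4 · 5/18 = 5/72, 1/4 · 7/36 = 7/144, 1/4 · 3/10 = 3/40, 1/4 · 1/6 = 1/24; summing to 169/720.
By Bayes' rule, P(jar D | data) = (1/24) / (169/720) = 30/169.

0.178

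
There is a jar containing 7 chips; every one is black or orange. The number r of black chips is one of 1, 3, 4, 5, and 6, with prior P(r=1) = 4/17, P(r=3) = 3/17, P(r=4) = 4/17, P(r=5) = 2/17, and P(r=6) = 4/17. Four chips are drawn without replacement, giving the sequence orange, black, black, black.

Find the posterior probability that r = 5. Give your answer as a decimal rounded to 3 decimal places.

0.222

Compute the likelihood of the observed sequence for each case: P(data | r = 1) = (6/7)(1/6)(0/5) = 0; P(data | r = 3) = (4/7)(3/6)(2/5)(1/4) = 1/35; P(data | r = 4) = (3/7)(4/6)(3/5)(2/4) = 3/35; P(data | r = 5) = (2/7)(5/6)(4/5)(3/4) = 1/7; P(data | r = 6) = (1/7)(6/6)(5/5)(4/4) = 1/7.
The prior-weighted likelihoods are 4/17 · 0 = 0, 3/17 · 1/35 = 3/595, 4/17 · 3/35 = 12/595, 2/17 · 1/7 = 2/119, 4/17 · 1/7 = 4/119; with total 9/119.
Therefore the posterior P(r = 5 | data) = (2/119) / (9/119) = 2/9.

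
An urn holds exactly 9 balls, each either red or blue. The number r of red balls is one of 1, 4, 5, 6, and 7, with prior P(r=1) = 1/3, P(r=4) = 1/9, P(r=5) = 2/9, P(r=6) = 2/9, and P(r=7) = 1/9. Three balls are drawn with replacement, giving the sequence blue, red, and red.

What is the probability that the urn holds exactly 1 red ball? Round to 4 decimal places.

0.0388

Compute the likelihood of the observed sequence for each case: P(data | r = 1) = (8/9)(1/9)(1/9) = 0.010974; P(data | r = 4) = (5/9)(4/9)(4/9) = 0.10974; P(data | r = 5) = (4/9)(5/9)(5/9) = 0.13717; P(data | r = 6) = (3/9)(6/9)(6/9) = 0.14815; P(data | r = 7) = (2/9)(7/9)(7/9) = 0.13443.
Weighting by the prior gives 1/3 · 0.010974 = 0.003658, 1/9 · 0.10974 = 0.012193, 2/9 · 0.13717 = 0.030483, 2/9 · 0.14815 = 0.032922, 1/9 · 0.13443 = 0.014937; these sum to 0.094193.
Hence P(r = 1 | data) = (0.003658) / (0.094193) = 0.038835.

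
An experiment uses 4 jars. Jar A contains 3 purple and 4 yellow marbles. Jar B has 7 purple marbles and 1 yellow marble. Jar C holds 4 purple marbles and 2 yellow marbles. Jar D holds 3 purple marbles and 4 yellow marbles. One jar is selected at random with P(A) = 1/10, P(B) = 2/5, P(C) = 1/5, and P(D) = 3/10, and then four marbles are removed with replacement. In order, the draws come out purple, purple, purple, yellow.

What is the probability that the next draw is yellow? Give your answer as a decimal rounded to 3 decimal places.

Compute the likelihood of the observed sequence for each case: P(data | jar A) = (3/7)(3/7)(3/7)(4/7) = 0.044981; P(data | jar B) = (7/8)(7/8)(7/8)(1/8) = 0.08374; P(data | jar C) = (4/6)(4/6)(4/6)(2/6) = 0.098765; P(data | jar D) = (3/7)(3/7)(3/7)(4/7) = 0.044981.
Multiplying each by its prior: 1/10 · 0.044981 = 0.0044981, 2/5 · 0.08374 = 0.033496, 1/5 · 0.098765 = 0.019753, 3/10 · 0.044981 = 0.013494; these sum to 0.071242.
The posterior is then P(jar A | data) = 0.063139, P(jar B | data) = 0.47018, P(jar C | data) = 0.27727, P(jar D | data) = 0.18942.
So P(yellow next | data) = Σ P(yellow next | H) P(H | data) = (4/7)(0.063139) + (1/8)(0.47018) + (1/3)(0.27727) + (4/7)(0.18942) = 0.29551.

0.296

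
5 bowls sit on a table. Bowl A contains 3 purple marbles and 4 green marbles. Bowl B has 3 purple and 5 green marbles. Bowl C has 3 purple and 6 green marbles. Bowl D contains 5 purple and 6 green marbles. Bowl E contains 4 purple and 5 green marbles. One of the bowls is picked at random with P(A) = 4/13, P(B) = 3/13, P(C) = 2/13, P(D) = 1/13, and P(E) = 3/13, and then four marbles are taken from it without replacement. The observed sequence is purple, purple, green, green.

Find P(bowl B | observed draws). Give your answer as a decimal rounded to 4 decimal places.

0.2164

The likelihood of the observed sequence under each hypothesis: P(data | bowl A) = (3/7)(2/6)(4/5)(3/4) = 0.085714; P(data | bowl B) = (3/8)(2/7)(5/6)(4/5) = 0.071429; P(data | bowl C) = (3/9)(2/8)(6/7)(5/6) = 0.059524; P(data | bowl D) = (5/11)(4/10)(6/9)(5/8) = 0.075758; P(data | bowl E) = (4/9)(3/8)(5/7)(4/6) = 0.079365.
Multiplying each by its prior: 4/13 · 0.085714 = 0.026374, 3/13 · 0.071429 = 0.016484, 2/13 · 0.059524 = 0.0091575, 1/13 · 0.075758 = 0.0058275, 3/13 · 0.079365 = 0.018315; with total 0.076157.
So P(bowl B | data) = (0.016484) / (0.076157) = 0.21644.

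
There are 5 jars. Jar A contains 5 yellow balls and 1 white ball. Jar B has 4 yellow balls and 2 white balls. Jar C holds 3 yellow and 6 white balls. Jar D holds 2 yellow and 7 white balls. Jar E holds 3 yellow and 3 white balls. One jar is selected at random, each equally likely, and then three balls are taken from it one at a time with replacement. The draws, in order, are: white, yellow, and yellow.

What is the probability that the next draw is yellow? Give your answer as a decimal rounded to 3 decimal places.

Under each hypothesis, the probability of the observed sequence is: P(data | jar A) = (1/6)(5/6)(5/6) = 0.11574; P(data | jar B) = (2/6)(4/6)(4/6) = 0.14815; P(data | jar C) = (6/9)(3/9)(3/9) = 0.074074; P(data | jar D) = (7/9)(2/9)(2/9) = 0.038409; P(data | jar E) = (3/6)(3/6)(3/6) = 0.125.
Weighting by the prior gives 1/5 · 0.11574 = 0.023148, 1/5 · 0.14815 = 0.02963, 1/5 · 0.074074 = 0.014815, 1/5 · 0.038409 = 0.0076818, 1/5 · 0.125 = 0.025; with total 0.10027.
Normalising, the posterior is P(jar A | data) = 0.23085, P(jar B | data) = 0.29549, P(jar C | data) = 0.14774, P(jar D | data) = 0.076607, P(jar E | data) = 0.24932.
Averaging over the posterior, P(yellow next | data) = (5/6)(0.23085) + (2/3)(0.29549) + (1/3)(0.14774) + (2/9)(0.076607) + (1/2)(0.24932) = 0.58029.

0.580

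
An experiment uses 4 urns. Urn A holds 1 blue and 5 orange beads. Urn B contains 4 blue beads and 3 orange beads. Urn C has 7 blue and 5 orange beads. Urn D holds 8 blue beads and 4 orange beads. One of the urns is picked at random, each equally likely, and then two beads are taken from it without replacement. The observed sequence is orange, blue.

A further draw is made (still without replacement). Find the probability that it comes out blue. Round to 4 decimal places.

0.5211

For each hypothesis, P(data | H) works out to: P(data | urn A) = (5/6)(1/5) = 0.16667; P(data | urn B) = (3/7)(4/6) = 0.28571; P(data | urn C) = (5/12)(7/11) = 0.26515; P(data | urn D) = (4/12)(8/11) = 0.24242.
Weighting by the prior gives 1/4 · 0.16667 = 0.041667, 1/4 · 0.28571 = 0.071429, 1/4 · 0.26515 = 0.066288, 1/4 · 0.24242 = 0.060606; with total 0.23999.
Normalising, the posterior is P(urn A | data) = 0.17362, P(urn B | data) = 0.29763, P(urn C | data) = 0.27621, P(urn D | data) = 0.25254.
Averaging over the posterior, P(blue next | data) = (0)(0.17362) + (3/5)(0.29763) + (3/5)(0.27621) + (7/10)(0.25254) = 0.52108.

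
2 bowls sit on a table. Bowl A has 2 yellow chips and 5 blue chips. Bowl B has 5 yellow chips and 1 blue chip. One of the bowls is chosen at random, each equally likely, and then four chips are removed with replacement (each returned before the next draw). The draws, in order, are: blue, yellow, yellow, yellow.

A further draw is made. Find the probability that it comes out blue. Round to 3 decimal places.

Compute the likelihood of the observed sequence for each case: P(data | bowl A) = (5/7)(2/7)(2/7)(2/7) = 0.01666; P(data | bowl B) = (1/6)(5/6)(5/6)(5/6) = 0.096451.
The prior-weighted likelihoods are 1/2 · 0.01666 = 0.0083299, 1/2 · 0.096451 = 0.048225; summing to 0.056555.
Normalising, the posterior is P(bowl A | data) = 0.14729, P(bowl B | data) = 0.85271.
The predictive probability is P(blue next | data) = (5/7)(0.14729) + (1/6)(0.85271) = 0.24732.

0.247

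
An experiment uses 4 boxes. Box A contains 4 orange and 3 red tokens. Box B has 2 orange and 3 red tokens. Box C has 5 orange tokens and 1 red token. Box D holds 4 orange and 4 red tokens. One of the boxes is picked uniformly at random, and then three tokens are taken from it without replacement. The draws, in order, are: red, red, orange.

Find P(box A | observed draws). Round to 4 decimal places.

0.2500

The likelihood of the observed sequence under each hypothesis: P(data | box A) = (3/7)(2/6)(4/5) = 4/35; P(data | box B) = (3/5)(2/4)(2/3) = 1/5; P(data | box C) = (1/6)(0/5) = 0; P(data | box D) = (4/8)(3/7)(4/6) = 1/7.
Multiplying each by its prior: 1/4 · 4/35 = 1/35, 1/4 · 1/5 = 1/20, 1/4 · 0 = 0, 1/4 · 1/7 = 1/28; with total 4/35.
Hence P(box A | data) = (1/35) / (4/35) = 1/4.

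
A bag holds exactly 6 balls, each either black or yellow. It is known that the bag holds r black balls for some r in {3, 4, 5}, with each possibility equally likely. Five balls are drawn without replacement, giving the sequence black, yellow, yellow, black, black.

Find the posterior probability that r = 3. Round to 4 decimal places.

The likelihood of the observed sequence under each hypothesis: P(data | r = 3) = (3/6)(3/5)(2/4)(2/3)(1/2) = 1/20; P(data | r = 4) = (4/6)(2/5)(1/4)(3/3)(2/2) = 1/15; P(data | r = 5) = (5/6)(1/5)(0/4) = 0.
Weighting by the prior gives 1/3 · 1/20 = 1/60, 1/3 · 1/15 = 1/45, 1/3 · 0 = 0; these sum to 7/180.
Therefore the posterior P(r = 3 | data) = (1/60) / (7/180) = 3/7.

0.4286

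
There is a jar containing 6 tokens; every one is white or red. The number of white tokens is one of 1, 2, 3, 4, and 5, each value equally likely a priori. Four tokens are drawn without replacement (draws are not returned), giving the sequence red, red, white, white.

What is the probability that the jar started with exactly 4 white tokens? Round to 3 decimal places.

0.286

Under each hypothesis, the probability of the observed sequence is: P(data | r = 1) = (5/6)(4/5)(1/4)(0/3) = 0; P(data | r = 2) = (4/6)(3/5)(2/4)(1/3) = 1/15; P(data | r = 3) = (3/6)(2/5)(3/4)(2/3) = 1/10; P(data | r = 4) = (2/6)(1/5)(4/4)(3/3) = 1/15; P(data | r = 5) = (1/6)(0/5) = 0.
Weighting by the prior gives 1/5 · 0 = 0, 1/5 · 1/15 = 1/75, 1/5 · 1/10 = 1/50, 1/5 · 1/15 = 1/75, 1/5 · 0 = 0; with total 7/150.
Therefore the posterior P(r = 4 | data) = (1/75) / (7/150) = 2/7.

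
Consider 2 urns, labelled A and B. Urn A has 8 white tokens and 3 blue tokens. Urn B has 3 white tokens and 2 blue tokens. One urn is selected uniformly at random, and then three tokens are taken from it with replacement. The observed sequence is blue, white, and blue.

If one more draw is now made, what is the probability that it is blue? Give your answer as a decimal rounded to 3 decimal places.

0.354

Compute the likelihood of the observed sequence for each case: P(data | urn A) = (3/11)(8/11)(3/11) = 0.054095; P(data | urn B) = (2/5)(3/5)(2/5) = 0.096.
The prior-weighted likelihoods are 1/2 · 0.054095 = 0.027047, 1/2 · 0.096 = 0.048; with total 0.075047.
The posterior is then P(urn A | data) = 0.3604, P(urn B | data) = 0.6396.
The predictive probability is P(blue next | data) = (3/11)(0.3604) + (2/5)(0.6396) = 0.35413.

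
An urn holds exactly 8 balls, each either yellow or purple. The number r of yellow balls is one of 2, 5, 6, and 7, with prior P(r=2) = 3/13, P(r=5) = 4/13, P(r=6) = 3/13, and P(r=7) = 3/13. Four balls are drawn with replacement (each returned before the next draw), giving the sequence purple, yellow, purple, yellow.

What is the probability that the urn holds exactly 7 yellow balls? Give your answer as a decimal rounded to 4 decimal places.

For each hypothesis, P(data | H) works out to: P(data | r = 2) = (6/8)(2/8)(6/8)(2/8) = 0.035156; P(data | r = 5) = (3/8)(5/8)(3/8)(5/8) = 0.054932; P(data | r = 6) = (2/8)(6/8)(2/8)(6/8) = 0.035156; P(data | r = 7) = (1/8)(7/8)(1/8)(7/8) = 0.011963.
The prior-weighted likelihoods are 3/13 · 0.035156 = 0.008113, 4/13 · 0.054932 = 0.016902, 3/13 · 0.035156 = 0.008113, 3/13 · 0.011963 = 0.0027607; with total 0.035889.
So P(r = 7 | data) = (0.0027607) / (0.035889) = 0.076923.

0.0769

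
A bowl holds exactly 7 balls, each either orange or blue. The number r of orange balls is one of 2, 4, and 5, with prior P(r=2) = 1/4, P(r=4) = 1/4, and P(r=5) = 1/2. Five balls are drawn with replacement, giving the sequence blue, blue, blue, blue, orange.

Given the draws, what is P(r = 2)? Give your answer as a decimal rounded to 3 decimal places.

Compute the likelihood of the observed sequence for each case: P(data | r = 2) = (5/7)(5/7)(5/7)(5/7)(2/7) = 0.074374; P(data | r = 4) = (3/7)(3/7)(3/7)(3/7)(4/7) = 0.019278; P(data | r = 5) = (2/7)(2/7)(2/7)(2/7)(5/7) = 0.0047599.
The prior-weighted likelihoods are 1/4 · 0.074374 = 0.018593, 1/4 · 0.019278 = 0.0048194, 1/2 · 0.0047599 = 0.00238; summing to 0.025793.
Therefore the posterior P(r = 2 | data) = (0.018593) / (0.025793) = 0.72088.

0.721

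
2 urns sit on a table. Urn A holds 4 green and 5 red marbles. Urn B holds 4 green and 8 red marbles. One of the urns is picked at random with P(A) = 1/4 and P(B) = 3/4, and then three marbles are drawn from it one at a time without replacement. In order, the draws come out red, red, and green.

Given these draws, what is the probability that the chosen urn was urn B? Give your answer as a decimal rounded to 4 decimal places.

0.7623

For each hypothesis, P(data | H) works out to: P(data | urn A) = (5/9)(4/8)(4/7) = 0.15873; P(data | urn B) = (8/12)(7/11)(4/10) = 0.1697.
Weighting by the prior gives 1/4 · 0.15873 = 0.039683, 3/4 · 0.1697 = 0.12727; with total 0.16696.
By Bayes' rule, P(urn B | data) = (0.12727) / (0.16696) = 0.76232.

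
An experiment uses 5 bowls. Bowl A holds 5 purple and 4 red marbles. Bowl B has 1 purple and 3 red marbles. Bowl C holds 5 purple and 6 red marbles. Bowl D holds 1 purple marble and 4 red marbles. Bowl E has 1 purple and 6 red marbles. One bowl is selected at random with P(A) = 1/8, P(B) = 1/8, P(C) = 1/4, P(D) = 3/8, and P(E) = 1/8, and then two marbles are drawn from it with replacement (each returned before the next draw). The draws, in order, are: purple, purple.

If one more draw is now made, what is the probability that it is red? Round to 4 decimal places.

0.5655

Under each hypothesis, the probability of the observed sequence is: P(data | bowl A) = (5/9)(5/9) = 0.30864; P(data | bowl B) = (1/4)(1/4) = 0.0625; P(data | bowl C) = (5/11)(5/11) = 0.20661; P(data | bowl D) = (1/5)(1/5) = 0.04; P(data | bowl E) = (1/7)(1/7) = 0.020408.
Weighting by the prior gives 1/8 · 0.30864 = 0.03858, 1/8 · 0.0625 = 0.0078125, 1/4 · 0.20661 = 0.051653, 3/8 · 0.04 = 0.015, 1/8 · 0.020408 = 0.002551; these sum to 0.1156.
The posterior is then P(bowl A | data) = 0.33375, P(bowl B | data) = 0.067584, P(bowl C | data) = 0.44684, P(bowl D | data) = 0.12976, P(bowl E | data) = 0.022068.
So P(red next | data) = Σ P(red next | H) P(H | data) = (4/9)(0.33375) + (3/4)(0.067584) + (6/11)(0.44684) + (4/5)(0.12976) + (6/7)(0.022068) = 0.56548.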